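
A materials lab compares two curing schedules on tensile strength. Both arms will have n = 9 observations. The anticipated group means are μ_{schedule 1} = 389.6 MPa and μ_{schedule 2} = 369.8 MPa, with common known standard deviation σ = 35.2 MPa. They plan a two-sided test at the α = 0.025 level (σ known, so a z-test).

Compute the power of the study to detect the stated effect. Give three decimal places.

Power ≈ 0.148

Standardized effect: d = |μ_{schedule 1} − μ_{schedule 2}| / σ = |389.6 − 369.8| / 35.2 = 0.5625
Noncentrality parameter: δ = d·√(n/2) = 0.5625 × √(9/2) = 1.1932
Critical value for a two-sided test at α = 0.025: z_{α/2} = 2.241.
Power = Φ(δ − 2.241) + Φ(−δ − 2.241) = Φ(-1.048) + Φ(-3.435) = 0.1473 + 0.0003 = 0.1476.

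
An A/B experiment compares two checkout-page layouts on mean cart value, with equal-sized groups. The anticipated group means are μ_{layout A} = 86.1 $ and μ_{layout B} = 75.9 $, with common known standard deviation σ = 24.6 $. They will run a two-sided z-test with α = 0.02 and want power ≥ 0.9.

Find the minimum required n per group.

n = 152 per group

Standardized effect: d = |μ_{layout A} − μ_{layout B}| / σ = |86.1 − 75.9| / 24.6 = 0.4146
For power 0.9 need Φ(δ − z_{0.01}) = 0.9, so δ = z_{0.01} + z_{0.10} = 2.326 + 1.282 = 3.608.
(Ignoring the negligible lower-tail rejection probability gives the usual closed-form inversion.)
δ = d·√(n/2) ⇒ n = 2(δ/d)² = 2 × (3.608 / 0.4146)² = 151.43.
Round up to the next whole unit.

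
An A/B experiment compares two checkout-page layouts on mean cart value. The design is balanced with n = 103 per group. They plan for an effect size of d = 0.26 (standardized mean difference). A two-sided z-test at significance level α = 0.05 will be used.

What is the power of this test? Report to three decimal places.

Power ≈ 0.463

Noncentrality parameter: δ = d·√(n/2) = 0.26 × √(103/2) = 1.8659
Critical value for a two-sided test at α = 0.05: z_{α/2} = 1.960.
Power = Φ(δ − 1.960) + Φ(−δ − 1.960) = Φ(-0.094) + Φ(-3.826) = 0.4625 + 0.0001 = 0.4626.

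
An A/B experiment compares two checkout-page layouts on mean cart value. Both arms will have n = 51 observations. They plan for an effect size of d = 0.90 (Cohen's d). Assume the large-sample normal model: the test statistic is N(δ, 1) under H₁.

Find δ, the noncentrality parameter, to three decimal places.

δ = d·√(n/2) = 0.90 × √(51/2) = 4.5448

δ ≈ 4.545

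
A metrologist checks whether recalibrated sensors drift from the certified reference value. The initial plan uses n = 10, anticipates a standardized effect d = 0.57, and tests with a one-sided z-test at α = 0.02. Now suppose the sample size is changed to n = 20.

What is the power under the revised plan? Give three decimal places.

Power ≈ 0.690

With n = 20: δ = d·√n = 0.57 × √20 = 2.5491. Critical value z_{0.02} = 2.054.
Revised power = P(Z > 2.054 − δ) = Φ(0.495) = 0.6898.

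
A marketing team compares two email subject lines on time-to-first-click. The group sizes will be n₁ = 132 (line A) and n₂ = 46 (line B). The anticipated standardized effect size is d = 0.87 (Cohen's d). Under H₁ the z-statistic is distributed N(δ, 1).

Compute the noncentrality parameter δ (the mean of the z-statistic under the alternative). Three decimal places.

The noncentrality parameter scales effect size by the design's sample-size factor: δ = d / √(1/n₁ + 1/n₂) = 0.87 / √(1/132 + 1/46) = 5.0813

δ ≈ 5.081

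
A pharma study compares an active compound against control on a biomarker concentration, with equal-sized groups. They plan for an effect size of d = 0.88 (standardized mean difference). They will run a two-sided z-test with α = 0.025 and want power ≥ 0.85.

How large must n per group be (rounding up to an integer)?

For power 0.85 need Φ(δ − z_{0.0125}) = 0.85, so δ = z_{0.0125} + z_{0.15} = 2.241 + 1.036 = 3.278.
(For δ > 0 the lower-tail rejection region contributes negligibly to power, so the one-term inversion is standard.)
δ = d·√(n/2) ⇒ n = 2(δ/d)² = 2 × (3.278 / 0.88)² = 27.75.
Rounding up, n = 28 per group.

n = 28 per group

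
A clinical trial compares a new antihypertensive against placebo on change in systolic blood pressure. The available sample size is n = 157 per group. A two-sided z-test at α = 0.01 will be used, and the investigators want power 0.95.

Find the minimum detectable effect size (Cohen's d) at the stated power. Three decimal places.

Need Φ(δ − 2.576) = 0.95, so δ = 2.576 + 1.645 = 4.221.
(Lower-tail contribution to power is negligible for δ > 0.)
δ = d·√(n/2) ⇒ d = δ/√(n/2) = 4.221/√(157/2) = 0.4764.

d ≈ 0.476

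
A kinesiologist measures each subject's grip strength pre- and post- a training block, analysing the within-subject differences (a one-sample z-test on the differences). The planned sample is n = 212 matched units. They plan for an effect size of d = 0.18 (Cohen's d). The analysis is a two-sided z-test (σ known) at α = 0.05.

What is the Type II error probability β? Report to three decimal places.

Noncentrality parameter: δ = d·√n = 0.18 × √212 = 2.6208
Critical value for a two-sided test at α = 0.05: z_{α/2} = 1.960.
Power = Φ(δ − 1.960) + Φ(−δ − 1.960) = Φ(0.661) + Φ(-4.581) = 0.7457 + 0.0000 = 0.7457.
Type II error: β = 1 − power = 1 − 0.7457 = 0.2543.

β ≈ 0.254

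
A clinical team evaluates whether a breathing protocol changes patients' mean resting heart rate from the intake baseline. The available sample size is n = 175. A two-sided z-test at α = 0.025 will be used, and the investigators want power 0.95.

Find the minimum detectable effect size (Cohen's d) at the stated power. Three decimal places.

d ≈ 0.294

Need Φ(δ − 2.241) = 0.95, so δ = 2.241 + 1.645 = 3.886.
(The second rejection-region term Φ(−δ − z_{α/2}) is negligible and dropped.)
δ = d·√n ⇒ d = δ/√n = 3.886/√175 = 0.2938.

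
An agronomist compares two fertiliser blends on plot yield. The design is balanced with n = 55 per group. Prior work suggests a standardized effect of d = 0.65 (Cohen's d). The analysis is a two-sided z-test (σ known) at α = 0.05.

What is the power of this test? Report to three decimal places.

Power ≈ 0.926

Noncentrality parameter: δ = d·√(n/2) = 0.65 × √(55/2) = 3.4086
Critical value for a two-sided test at α = 0.05: z_{α/2} = 1.960.
Power = Φ(δ − 1.960) + Φ(−δ − 1.960) = Φ(1.449) + Φ(-5.369) = 0.9263 + 0.0000 = 0.9263.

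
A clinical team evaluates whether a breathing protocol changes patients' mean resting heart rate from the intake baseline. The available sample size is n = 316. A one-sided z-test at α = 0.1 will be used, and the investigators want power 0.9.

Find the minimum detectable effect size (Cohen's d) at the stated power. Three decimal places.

d ≈ 0.144

Required noncentrality: δ = z_{0.1} + z_{0.10} = 1.282 + 1.282 = 2.563.
δ = d·√n ⇒ d = δ/√n = 2.563/√316 = 0.1442.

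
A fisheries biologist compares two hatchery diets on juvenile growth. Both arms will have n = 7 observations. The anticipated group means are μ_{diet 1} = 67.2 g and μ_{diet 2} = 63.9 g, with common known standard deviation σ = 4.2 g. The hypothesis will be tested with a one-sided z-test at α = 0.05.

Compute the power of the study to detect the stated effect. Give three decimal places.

Standardized effect: d = |μ_{diet 1} − μ_{diet 2}| / σ = |67.2 − 63.9| / 4.2 = 0.7857
Noncentrality parameter: δ = d·√(n/2) = 0.7857 × √(7/2) = 1.4699
One-sided α = 0.05 → critical value z_{0.05} = 1.645.
Power = Φ(δ − 1.645) = Φ(-0.175) = 0.4306.

Power ≈ 0.431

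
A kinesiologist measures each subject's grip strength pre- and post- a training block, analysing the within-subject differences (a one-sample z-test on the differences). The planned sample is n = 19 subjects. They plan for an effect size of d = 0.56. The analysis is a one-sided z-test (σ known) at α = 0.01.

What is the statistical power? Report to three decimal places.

Noncentrality parameter: δ = d·√n = 0.56 × √19 = 2.4410
One-sided α = 0.01 → critical value z_{0.01} = 2.326.
Power = P(Z > 2.326 − δ) = Φ(0.115) = 0.5456.

Power ≈ 0.546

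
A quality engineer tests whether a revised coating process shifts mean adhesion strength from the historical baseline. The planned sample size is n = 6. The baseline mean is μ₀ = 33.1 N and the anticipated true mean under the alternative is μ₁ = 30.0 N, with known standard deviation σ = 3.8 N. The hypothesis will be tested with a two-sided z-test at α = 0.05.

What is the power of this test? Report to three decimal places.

Power ≈ 0.515

Standardized effect: d = |μ₁ − μ₀| / σ = |30.0 − 33.1| / 3.8 = 0.8158
Noncentrality parameter: δ = d·√n = 0.8158 × √6 = 1.9983
Two-sided α = 0.05 → critical value z_{0.025} = 1.960.
Power = Φ(δ − 1.960) + Φ(−δ − 1.960) = Φ(0.038) + Φ(-3.958) = 0.5153 + 0.0000 = 0.5153.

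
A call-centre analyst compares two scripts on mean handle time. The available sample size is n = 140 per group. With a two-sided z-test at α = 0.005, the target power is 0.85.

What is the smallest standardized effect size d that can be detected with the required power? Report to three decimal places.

Need Φ(δ − 2.807) = 0.85, so δ = 2.807 + 1.036 = 3.843.
(Lower-tail contribution to power is negligible for δ > 0.)
δ = d·√(n/2) ⇒ d = δ/√(n/2) = 3.843/√(140/2) = 0.4594.

d ≈ 0.459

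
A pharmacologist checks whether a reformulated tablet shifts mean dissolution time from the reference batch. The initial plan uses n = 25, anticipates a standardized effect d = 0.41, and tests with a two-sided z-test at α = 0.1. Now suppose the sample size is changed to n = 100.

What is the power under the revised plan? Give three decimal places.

With n = 100: δ = d·√n = 0.41 × √100 = 4.1000. Critical value z_{0.05} = 1.645.
Revised power = Φ(δ − 1.645) + Φ(−δ − 1.645) = Φ(2.455) + Φ(-5.745) = 0.9930 + 0.0000 = 0.9930.

Power ≈ 0.993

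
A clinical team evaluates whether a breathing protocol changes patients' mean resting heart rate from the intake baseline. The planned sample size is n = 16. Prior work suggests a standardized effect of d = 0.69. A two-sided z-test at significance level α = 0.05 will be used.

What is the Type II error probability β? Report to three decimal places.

β ≈ 0.212

Noncentrality parameter: δ = d·√n = 0.69 × √16 = 2.7600
Two-sided α = 0.05 → critical value z_{0.025} = 1.960.
Power = Φ(δ − 1.960) + Φ(−δ − 1.960) = Φ(0.800) + Φ(-4.720) = 0.7882 + 0.0000 = 0.7882.
Type II error: β = 1 − power = 1 − 0.7882 = 0.2118.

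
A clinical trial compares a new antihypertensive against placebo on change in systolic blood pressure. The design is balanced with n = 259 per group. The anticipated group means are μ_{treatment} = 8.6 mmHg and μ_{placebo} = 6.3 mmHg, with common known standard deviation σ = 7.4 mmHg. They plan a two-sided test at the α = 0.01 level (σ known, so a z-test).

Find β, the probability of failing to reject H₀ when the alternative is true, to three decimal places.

β ≈ 0.168

Standardized effect: d = |μ_{treatment} − μ_{placebo}| / σ = |8.6 − 6.3| / 7.4 = 0.3108
Noncentrality parameter: δ = d·√(n/2) = 0.3108 × √(259/2) = 3.5370
Critical value for a two-sided test at α = 0.01: z_{α/2} = 2.576.
Power = Φ(δ − 2.576) + Φ(−δ − 2.576) = Φ(0.961) + Φ(-6.113) = 0.8318 + 0.0000 = 0.8318.
Type II error: β = 1 − power = 1 − 0.8318 = 0.1682.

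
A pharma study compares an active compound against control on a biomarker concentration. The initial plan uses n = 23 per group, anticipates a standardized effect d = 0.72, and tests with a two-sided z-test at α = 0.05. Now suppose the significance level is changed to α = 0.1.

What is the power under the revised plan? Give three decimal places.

Power ≈ 0.787

δ = d·√(n/2) = 0.72 × √(23/2) = 2.4416 (unchanged). New critical value: z_{0.05} = 1.645.
Revised power = Φ(δ − 1.645) + Φ(−δ − 1.645) = Φ(0.797) + Φ(-4.086) = 0.7872 + 0.0000 = 0.7872.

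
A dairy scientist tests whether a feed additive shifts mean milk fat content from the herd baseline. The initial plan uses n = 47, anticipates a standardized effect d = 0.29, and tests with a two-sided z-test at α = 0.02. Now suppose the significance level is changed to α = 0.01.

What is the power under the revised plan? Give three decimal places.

Power ≈ 0.278

δ = d·√n = 0.29 × √47 = 1.9881 (unchanged). New critical value: z_{0.005} = 2.576.
Revised power = Φ(δ − 2.576) + Φ(−δ − 2.576) = Φ(-0.588) + Φ(-4.564) = 0.2784 + 0.0000 = 0.2784.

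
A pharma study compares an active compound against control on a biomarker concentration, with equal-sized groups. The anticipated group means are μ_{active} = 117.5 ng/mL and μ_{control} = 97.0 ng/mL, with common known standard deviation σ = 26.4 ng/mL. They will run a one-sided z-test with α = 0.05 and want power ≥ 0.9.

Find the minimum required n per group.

n = 29 per group

Standardized effect: d = |μ_{active} − μ_{control}| / σ = |117.5 − 97.0| / 26.4 = 0.7765
Set Φ(δ − 1.645) = 0.9; then δ − 1.645 = Φ⁻¹(0.9) = 1.282, giving δ = 2.926.
δ = d·√(n/2) ⇒ n = 2(δ/d)² = 2 × (2.926 / 0.7765)² = 28.41.
Rounding up, n = 29 per group.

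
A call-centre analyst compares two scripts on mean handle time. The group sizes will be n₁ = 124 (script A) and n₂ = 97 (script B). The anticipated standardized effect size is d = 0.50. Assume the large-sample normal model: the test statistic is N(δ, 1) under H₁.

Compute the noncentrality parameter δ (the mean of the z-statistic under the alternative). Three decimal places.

The noncentrality parameter scales effect size by the design's sample-size factor: δ = d / √(1/n₁ + 1/n₂) = 0.50 / √(1/124 + 1/97) = 3.6887

δ ≈ 3.689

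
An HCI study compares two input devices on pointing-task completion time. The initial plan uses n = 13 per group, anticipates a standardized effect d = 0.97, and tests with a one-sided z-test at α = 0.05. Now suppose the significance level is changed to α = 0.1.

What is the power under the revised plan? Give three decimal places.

δ = d·√(n/2) = 0.97 × √(13/2) = 2.4730 (unchanged). New critical value: z_{0.1} = 1.282.
Revised power = Φ(δ − 1.282) = Φ(1.191) = 0.8833.

Power ≈ 0.883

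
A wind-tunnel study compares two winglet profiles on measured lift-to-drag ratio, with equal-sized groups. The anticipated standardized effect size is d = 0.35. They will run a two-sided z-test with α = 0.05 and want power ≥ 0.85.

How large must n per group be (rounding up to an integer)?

For power 0.85 need Φ(δ − z_{0.025}) = 0.85, so δ = z_{0.025} + z_{0.15} = 1.960 + 1.036 = 2.996.
(The Φ(−δ − z_{α/2}) term is vanishingly small for δ > 0 and is dropped in the standard sample-size formula.)
δ = d·√(n/2) ⇒ n = 2(δ/d)² = 2 × (2.996 / 0.35)² = 146.59.
Round up to the next whole unit.

n = 147 per group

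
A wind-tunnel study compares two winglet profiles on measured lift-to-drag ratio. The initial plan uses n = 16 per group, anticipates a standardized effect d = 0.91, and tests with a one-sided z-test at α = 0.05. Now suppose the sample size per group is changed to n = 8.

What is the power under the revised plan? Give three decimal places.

Power ≈ 0.570

With n = 8 per group: δ = d·√(n/2) = 0.91 × √(8/2) = 1.8200. Critical value z_{0.05} = 1.645.
Revised power = Φ(δ − 1.645) = Φ(0.175) = 0.5695.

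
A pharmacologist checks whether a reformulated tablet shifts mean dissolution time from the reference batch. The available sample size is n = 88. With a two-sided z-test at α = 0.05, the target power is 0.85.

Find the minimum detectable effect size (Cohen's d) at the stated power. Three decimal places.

d ≈ 0.319

Need Φ(δ − 1.960) = 0.85, so δ = 1.960 + 1.036 = 2.996.
(Lower-tail contribution to power is negligible for δ > 0.)
δ = d·√n ⇒ d = δ/√n = 2.996/√88 = 0.3194.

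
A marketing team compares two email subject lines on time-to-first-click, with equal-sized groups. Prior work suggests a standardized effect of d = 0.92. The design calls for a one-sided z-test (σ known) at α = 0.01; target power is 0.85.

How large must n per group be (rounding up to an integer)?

Set Φ(δ − 2.326) = 0.85; then δ − 2.326 = Φ⁻¹(0.85) = 1.036, giving δ = 3.363.
δ = d·√(n/2) ⇒ n = 2(δ/d)² = 2 × (3.363 / 0.92)² = 26.72.
Rounding up, n = 27 per group.

n = 27 per group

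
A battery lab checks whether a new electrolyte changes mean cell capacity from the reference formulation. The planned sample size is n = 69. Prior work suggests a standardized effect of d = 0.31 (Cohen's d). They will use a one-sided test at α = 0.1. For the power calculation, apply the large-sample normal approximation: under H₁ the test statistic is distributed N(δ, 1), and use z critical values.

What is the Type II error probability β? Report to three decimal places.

β ≈ 0.098

Noncentrality parameter: δ = d·√n = 0.31 × √69 = 2.5751
One-sided α = 0.1 → critical value z_{0.1} = 1.282.
Power = P(Z > 1.282 − δ) = Φ(1.294) = 0.9021.
Type II error: β = 1 − power = 1 − 0.9021 = 0.0979.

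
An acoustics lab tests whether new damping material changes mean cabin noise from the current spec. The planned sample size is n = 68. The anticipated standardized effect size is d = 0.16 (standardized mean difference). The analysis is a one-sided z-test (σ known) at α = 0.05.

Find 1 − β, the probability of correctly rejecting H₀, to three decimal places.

Noncentrality parameter: δ = d·√n = 0.16 × √68 = 1.3194
One-sided α = 0.05 → critical value z_{0.05} = 1.645.
Power = P(Z > 1.645 − δ) = Φ(-0.325) = 0.3724.

Power ≈ 0.372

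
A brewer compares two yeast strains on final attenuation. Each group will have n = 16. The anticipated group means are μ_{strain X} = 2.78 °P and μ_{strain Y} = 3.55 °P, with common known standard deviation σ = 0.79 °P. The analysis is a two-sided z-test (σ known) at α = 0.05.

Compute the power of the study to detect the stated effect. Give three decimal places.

Standardized effect: d = |μ_{strain X} − μ_{strain Y}| / σ = |2.78 − 3.55| / 0.79 = 0.9747
Noncentrality parameter: δ = d·√(n/2) = 0.9747 × √(16/2) = 2.7568
Two-sided α = 0.05 → critical value z_{0.025} = 1.960.
Power = Φ(δ − 1.960) + Φ(−δ − 1.960) = Φ(0.797) + Φ(-4.717) = 0.7872 + 0.0000 = 0.7872.

Power ≈ 0.787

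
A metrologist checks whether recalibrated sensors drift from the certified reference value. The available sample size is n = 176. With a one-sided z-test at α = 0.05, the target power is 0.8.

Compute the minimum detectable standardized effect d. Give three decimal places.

Required noncentrality: δ = z_{0.05} + z_{0.20} = 1.645 + 0.842 = 2.486.
δ = d·√n ⇒ d = δ/√n = 2.486/√176 = 0.1874.

d ≈ 0.187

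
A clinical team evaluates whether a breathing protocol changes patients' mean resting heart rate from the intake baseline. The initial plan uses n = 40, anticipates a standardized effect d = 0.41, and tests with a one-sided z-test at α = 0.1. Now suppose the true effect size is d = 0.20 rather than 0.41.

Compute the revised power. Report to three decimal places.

With d = 0.20: δ = d·√n = 0.20 × √40 = 1.2649. Critical value z_{0.1} = 1.282.
Revised power = P(Z > 1.282 − δ) = Φ(-0.017) = 0.4934.

Power ≈ 0.493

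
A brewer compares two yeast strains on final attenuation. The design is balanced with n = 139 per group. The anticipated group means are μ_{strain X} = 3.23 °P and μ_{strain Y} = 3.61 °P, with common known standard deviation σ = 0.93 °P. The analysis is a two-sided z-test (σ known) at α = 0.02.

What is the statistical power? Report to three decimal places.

Power ≈ 0.860

Standardized effect: d = |μ_{strain X} − μ_{strain Y}| / σ = |3.23 − 3.61| / 0.93 = 0.4086
Noncentrality parameter: δ = d·√(n/2) = 0.4086 × √(139/2) = 3.4064
Two-sided α = 0.02 → critical value z_{0.01} = 2.326.
Power = Φ(δ − 2.326) + Φ(−δ − 2.326) = Φ(1.080) + Φ(-5.733) = 0.8599 + 0.0000 = 0.8599.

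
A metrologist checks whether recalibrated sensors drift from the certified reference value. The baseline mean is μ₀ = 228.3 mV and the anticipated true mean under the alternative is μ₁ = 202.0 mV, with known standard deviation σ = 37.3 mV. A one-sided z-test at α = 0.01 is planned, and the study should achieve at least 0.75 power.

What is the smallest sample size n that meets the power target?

Standardized effect: d = |μ₁ − μ₀| / σ = |202.0 − 228.3| / 37.3 = 0.7051
For power 0.75 need Φ(δ − z_{0.01}) = 0.75, so δ = z_{0.01} + z_{0.25} = 2.326 + 0.674 = 3.001.
δ = d·√n ⇒ n = (δ/d)² = (3.001 / 0.7051)² = 18.11.
Round up to the next whole unit.

n = 19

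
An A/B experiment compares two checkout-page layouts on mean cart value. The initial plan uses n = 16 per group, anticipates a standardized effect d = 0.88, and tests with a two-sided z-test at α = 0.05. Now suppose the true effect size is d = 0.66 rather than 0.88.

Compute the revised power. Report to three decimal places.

Power ≈ 0.463

With d = 0.66: δ = d·√(n/2) = 0.66 × √(16/2) = 1.8668. Critical value z_{0.025} = 1.960.
Revised power = Φ(δ − 1.960) + Φ(−δ − 1.960) = Φ(-0.093) + Φ(-3.827) = 0.4629 + 0.0001 = 0.4629.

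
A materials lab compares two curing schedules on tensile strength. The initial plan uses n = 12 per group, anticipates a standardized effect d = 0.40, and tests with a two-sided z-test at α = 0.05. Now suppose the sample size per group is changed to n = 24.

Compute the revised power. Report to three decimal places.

With n = 24 per group: δ = d·√(n/2) = 0.40 × √(24/2) = 1.3856. Critical value z_{0.025} = 1.960.
Revised power = Φ(δ − 1.960) + Φ(−δ − 1.960) = Φ(-0.574) + Φ(-3.346) = 0.2829 + 0.0004 = 0.2833.

Power ≈ 0.283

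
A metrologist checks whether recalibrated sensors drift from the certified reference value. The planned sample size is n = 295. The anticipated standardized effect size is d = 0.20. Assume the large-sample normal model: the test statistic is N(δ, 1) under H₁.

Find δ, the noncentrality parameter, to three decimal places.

The noncentrality parameter scales effect size by the design's sample-size factor: δ = d·√n = 0.20 × √295 = 3.4351

δ ≈ 3.435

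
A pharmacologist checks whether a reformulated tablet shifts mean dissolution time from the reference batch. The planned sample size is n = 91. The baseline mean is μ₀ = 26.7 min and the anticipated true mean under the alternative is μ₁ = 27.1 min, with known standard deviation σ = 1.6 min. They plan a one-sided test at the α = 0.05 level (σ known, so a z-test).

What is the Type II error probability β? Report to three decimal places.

β ≈ 0.230

Standardized effect: d = |μ₁ − μ₀| / σ = |27.1 − 26.7| / 1.6 = 0.2500
Noncentrality parameter: δ = d·√n = 0.2500 × √91 = 2.3848
One-sided α = 0.05 → critical value z_{0.05} = 1.645.
Power = Φ(δ − 1.645) = Φ(0.740) = 0.7703.
Type II error: β = 1 − power = 1 − 0.7703 = 0.2297.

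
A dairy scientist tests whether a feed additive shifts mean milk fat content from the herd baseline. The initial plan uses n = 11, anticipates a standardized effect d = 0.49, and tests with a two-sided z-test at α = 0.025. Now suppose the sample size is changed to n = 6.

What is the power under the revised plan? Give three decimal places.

Power ≈ 0.149

With n = 6: δ = d·√n = 0.49 × √6 = 1.2002. Critical value z_{0.0125} = 2.241.
Revised power = Φ(δ − 2.241) + Φ(−δ − 2.241) = Φ(-1.041) + Φ(-3.442) = 0.1489 + 0.0003 = 0.1492.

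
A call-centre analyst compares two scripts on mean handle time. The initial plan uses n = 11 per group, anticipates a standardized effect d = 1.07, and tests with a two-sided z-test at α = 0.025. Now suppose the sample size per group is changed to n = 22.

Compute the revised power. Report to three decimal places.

Power ≈ 0.904

With n = 22 per group: δ = d·√(n/2) = 1.07 × √(22/2) = 3.5488. Critical value z_{0.0125} = 2.241.
Revised power = Φ(δ − 2.241) + Φ(−δ − 2.241) = Φ(1.307) + Φ(-5.790) = 0.9045 + 0.0000 = 0.9045.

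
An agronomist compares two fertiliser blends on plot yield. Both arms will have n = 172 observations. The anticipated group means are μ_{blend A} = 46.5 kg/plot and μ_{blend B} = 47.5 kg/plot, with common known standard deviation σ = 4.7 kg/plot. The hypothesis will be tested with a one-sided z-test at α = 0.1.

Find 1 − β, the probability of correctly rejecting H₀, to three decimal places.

Power ≈ 0.755

Standardized effect: d = |μ_{blend A} − μ_{blend B}| / σ = |46.5 − 47.5| / 4.7 = 0.2128
Noncentrality parameter: δ = d·√(n/2) = 0.2128 × √(172/2) = 1.9731
Critical value for a one-sided test at α = 0.1: z_α = 1.282.
Power = Φ(δ − 1.282) = Φ(0.692) = 0.7554.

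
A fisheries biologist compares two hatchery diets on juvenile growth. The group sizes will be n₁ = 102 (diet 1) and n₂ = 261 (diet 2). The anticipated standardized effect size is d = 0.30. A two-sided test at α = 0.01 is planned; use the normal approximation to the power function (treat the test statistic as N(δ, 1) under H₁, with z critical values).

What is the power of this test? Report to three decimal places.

Power ≈ 0.497

Noncentrality parameter: δ = d / √(1/n₁ + 1/n₂) = 0.30 / √(1/102 + 1/261) = 2.5691
Critical value for a two-sided test at α = 0.01: z_{α/2} = 2.576.
Power = Φ(δ − 2.576) + Φ(−δ − 2.576) = Φ(-0.007) + Φ(-5.145) = 0.4973 + 0.0000 = 0.4973.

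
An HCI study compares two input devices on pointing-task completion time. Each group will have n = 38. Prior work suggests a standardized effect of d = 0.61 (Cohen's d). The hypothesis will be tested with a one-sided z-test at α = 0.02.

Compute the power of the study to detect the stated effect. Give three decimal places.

Power ≈ 0.727

Noncentrality parameter: δ = d·√(n/2) = 0.61 × √(38/2) = 2.6589
Critical value for a one-sided test at α = 0.02: z_α = 2.054.
Power = Φ(δ − 2.054) = Φ(0.605) = 0.7275.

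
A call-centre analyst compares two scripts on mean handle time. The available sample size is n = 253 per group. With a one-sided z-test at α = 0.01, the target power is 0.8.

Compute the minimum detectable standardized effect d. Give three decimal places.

d ≈ 0.282

Need Φ(δ − 2.326) = 0.8, so δ = 2.326 + 0.842 = 3.168.
δ = d·√(n/2) ⇒ d = δ/√(n/2) = 3.168/√(253/2) = 0.2817.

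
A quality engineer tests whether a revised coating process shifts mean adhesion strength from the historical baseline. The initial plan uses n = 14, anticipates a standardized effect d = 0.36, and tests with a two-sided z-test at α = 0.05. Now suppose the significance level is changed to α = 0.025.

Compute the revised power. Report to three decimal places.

Power ≈ 0.186

δ = d·√n = 0.36 × √14 = 1.3470 (unchanged). New critical value: z_{0.0125} = 2.241.
Revised power = Φ(δ − 2.241) + Φ(−δ − 2.241) = Φ(-0.894) + Φ(-3.588) = 0.1856 + 0.0002 = 0.1857.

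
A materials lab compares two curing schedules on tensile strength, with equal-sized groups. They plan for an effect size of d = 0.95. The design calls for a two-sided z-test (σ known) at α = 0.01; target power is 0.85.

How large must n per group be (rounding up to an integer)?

n = 29 per group

Set Φ(δ − 2.576) = 0.85; then δ − 2.576 = Φ⁻¹(0.85) = 1.036, giving δ = 3.612.
(The Φ(−δ − z_{α/2}) term is vanishingly small for δ > 0 and is dropped in the standard sample-size formula.)
δ = d·√(n/2) ⇒ n = 2(δ/d)² = 2 × (3.612 / 0.95)² = 28.92.
Rounding up, n = 29 per group.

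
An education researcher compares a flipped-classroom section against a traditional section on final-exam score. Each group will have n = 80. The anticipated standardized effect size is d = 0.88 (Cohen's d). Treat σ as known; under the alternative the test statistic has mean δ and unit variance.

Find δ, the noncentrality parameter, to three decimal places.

δ ≈ 5.566

δ = d·√(n/2) = 0.88 × √(80/2) = 5.5656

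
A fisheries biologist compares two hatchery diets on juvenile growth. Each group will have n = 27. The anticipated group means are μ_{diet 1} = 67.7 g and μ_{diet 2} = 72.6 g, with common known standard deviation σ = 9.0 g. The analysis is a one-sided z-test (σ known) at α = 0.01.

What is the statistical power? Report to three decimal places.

Power ≈ 0.372

Standardized effect: d = |μ_{diet 1} − μ_{diet 2}| / σ = |67.7 − 72.6| / 9.0 = 0.5444
Noncentrality parameter: δ = d·√(n/2) = 0.5444 × √(27/2) = 2.0004
Critical value for a one-sided test at α = 0.01: z_α = 2.326.
Power = Φ(δ − 2.326) = Φ(-0.326) = 0.3722.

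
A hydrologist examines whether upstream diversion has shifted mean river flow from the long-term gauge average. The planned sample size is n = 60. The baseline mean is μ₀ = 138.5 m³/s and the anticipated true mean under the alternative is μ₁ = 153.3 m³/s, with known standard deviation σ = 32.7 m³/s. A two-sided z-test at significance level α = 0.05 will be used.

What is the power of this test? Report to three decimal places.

Power ≈ 0.939

Standardized effect: d = |μ₁ − μ₀| / σ = |153.3 − 138.5| / 32.7 = 0.4526
Noncentrality parameter: δ = d·√n = 0.4526 × √60 = 3.5058
Critical value for a two-sided test at α = 0.05: z_{α/2} = 1.960.
Power = Φ(δ − 1.960) + Φ(−δ − 1.960) = Φ(1.546) + Φ(-5.466) = 0.9389 + 0.0000 = 0.9389.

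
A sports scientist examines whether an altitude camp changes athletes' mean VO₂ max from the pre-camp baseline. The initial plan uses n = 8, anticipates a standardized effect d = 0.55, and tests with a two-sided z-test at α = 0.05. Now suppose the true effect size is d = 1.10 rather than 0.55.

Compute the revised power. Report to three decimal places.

With d = 1.10: δ = d·√n = 1.10 × √8 = 3.1113. Critical value z_{0.025} = 1.960.
Revised power = Φ(δ − 1.960) + Φ(−δ − 1.960) = Φ(1.151) + Φ(-5.071) = 0.8752 + 0.0000 = 0.8752.

Power ≈ 0.875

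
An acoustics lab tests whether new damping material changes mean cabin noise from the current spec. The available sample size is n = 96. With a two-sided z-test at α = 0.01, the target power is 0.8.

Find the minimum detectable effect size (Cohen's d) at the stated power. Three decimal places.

Need Φ(δ − 2.576) = 0.8, so δ = 2.576 + 0.842 = 3.417.
(The second rejection-region term Φ(−δ − z_{α/2}) is negligible and dropped.)
δ = d·√n ⇒ d = δ/√n = 3.417/√96 = 0.3488.

d ≈ 0.349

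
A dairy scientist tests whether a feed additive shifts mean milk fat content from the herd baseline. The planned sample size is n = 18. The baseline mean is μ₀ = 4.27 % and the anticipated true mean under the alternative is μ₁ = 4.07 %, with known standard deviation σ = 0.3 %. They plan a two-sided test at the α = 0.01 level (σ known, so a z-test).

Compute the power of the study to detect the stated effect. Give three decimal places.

Power ≈ 0.600

Standardized effect: d = |μ₁ − μ₀| / σ = |4.07 − 4.27| / 0.3 = 0.6667
Noncentrality parameter: δ = d·√n = 0.6667 × √18 = 2.8284
Critical value for a two-sided test at α = 0.01: z_{α/2} = 2.576.
Power = Φ(δ − 2.576) + Φ(−δ − 2.576) = Φ(0.253) + Φ(-5.404) = 0.5997 + 0.0000 = 0.5997.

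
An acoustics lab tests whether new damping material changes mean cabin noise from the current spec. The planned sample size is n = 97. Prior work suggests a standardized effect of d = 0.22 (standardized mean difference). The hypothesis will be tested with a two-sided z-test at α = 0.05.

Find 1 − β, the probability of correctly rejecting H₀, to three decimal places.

Noncentrality parameter: δ = d·√n = 0.22 × √97 = 2.1667
Two-sided α = 0.05 → critical value z_{0.025} = 1.960.
Power = Φ(δ − 1.960) + Φ(−δ − 1.960) = Φ(0.207) + Φ(-4.127) = 0.5819 + 0.0000 = 0.5819.

Power ≈ 0.582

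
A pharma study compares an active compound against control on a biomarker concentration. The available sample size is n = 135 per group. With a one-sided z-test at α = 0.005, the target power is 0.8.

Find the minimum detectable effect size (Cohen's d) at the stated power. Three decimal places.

d ≈ 0.416

Need Φ(δ − 2.576) = 0.8, so δ = 2.576 + 0.842 = 3.417.
δ = d·√(n/2) ⇒ d = δ/√(n/2) = 3.417/√(135/2) = 0.4160.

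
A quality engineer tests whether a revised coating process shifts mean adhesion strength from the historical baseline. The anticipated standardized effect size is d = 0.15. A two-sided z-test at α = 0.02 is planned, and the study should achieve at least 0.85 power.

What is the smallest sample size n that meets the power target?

n = 503

Set Φ(δ − 2.326) = 0.85; then δ − 2.326 = Φ⁻¹(0.85) = 1.036, giving δ = 3.363.
(The Φ(−δ − z_{α/2}) term is vanishingly small for δ > 0 and is dropped in the standard sample-size formula.)
δ = d·√n ⇒ n = (δ/d)² = (3.363 / 0.15)² = 502.59.
Round up to the next whole unit.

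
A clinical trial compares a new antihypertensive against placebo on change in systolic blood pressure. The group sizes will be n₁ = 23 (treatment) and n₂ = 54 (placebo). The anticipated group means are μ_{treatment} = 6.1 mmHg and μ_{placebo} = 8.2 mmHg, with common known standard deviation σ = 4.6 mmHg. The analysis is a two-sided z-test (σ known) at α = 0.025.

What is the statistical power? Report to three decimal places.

Power ≈ 0.342

Standardized effect: d = |μ_{treatment} − μ_{placebo}| / σ = |6.1 − 8.2| / 4.6 = 0.4565
Noncentrality parameter: δ = d / √(1/n₁ + 1/n₂) = 0.4565 / √(1/23 + 1/54) = 1.8335
Two-sided α = 0.025 → critical value z_{0.0125} = 2.241.
Power = Φ(δ − 2.241) + Φ(−δ − 2.241) = Φ(-0.408) + Φ(-4.075) = 0.3417 + 0.0000 = 0.3417.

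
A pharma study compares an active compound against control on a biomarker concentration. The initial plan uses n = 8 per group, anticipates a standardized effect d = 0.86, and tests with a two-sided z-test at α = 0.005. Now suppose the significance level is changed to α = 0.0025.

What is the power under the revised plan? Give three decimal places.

Power ≈ 0.096

δ = d·√(n/2) = 0.86 × √(8/2) = 1.7200 (unchanged). New critical value: z_{0.0013} = 3.023.
Revised power = Φ(δ − 3.023) + Φ(−δ − 3.023) = Φ(-1.303) + Φ(-4.743) = 0.0962 + 0.0000 = 0.0962.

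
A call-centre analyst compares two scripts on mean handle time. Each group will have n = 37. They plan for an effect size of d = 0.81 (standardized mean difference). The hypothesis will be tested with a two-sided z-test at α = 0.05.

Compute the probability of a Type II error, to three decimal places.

Noncentrality parameter: δ = d·√(n/2) = 0.81 × √(37/2) = 3.4839
Two-sided α = 0.05 → critical value z_{0.025} = 1.960.
Power = Φ(δ − 1.960) + Φ(−δ − 1.960) = Φ(1.524) + Φ(-5.444) = 0.9362 + 0.0000 = 0.9362.
Type II error: β = 1 − power = 1 − 0.9362 = 0.0638.

β ≈ 0.064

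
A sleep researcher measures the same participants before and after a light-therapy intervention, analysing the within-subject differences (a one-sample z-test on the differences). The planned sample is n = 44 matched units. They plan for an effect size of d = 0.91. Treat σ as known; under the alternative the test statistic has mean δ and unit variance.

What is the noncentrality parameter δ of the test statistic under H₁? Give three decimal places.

The noncentrality parameter scales effect size by the design's sample-size factor: δ = d·√n = 0.91 × √44 = 6.0363

δ ≈ 6.036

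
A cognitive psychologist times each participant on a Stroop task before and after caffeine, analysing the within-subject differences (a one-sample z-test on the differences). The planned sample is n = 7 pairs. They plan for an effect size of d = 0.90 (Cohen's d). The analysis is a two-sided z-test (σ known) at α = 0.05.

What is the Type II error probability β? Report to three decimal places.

Noncentrality parameter: δ = d·√n = 0.90 × √7 = 2.3812
Critical value for a two-sided test at α = 0.05: z_{α/2} = 1.960.
Power = Φ(δ − 1.960) + Φ(−δ − 1.960) = Φ(0.421) + Φ(-4.341) = 0.6632 + 0.0000 = 0.6632.
Type II error: β = 1 − power = 1 − 0.6632 = 0.3368.

β ≈ 0.337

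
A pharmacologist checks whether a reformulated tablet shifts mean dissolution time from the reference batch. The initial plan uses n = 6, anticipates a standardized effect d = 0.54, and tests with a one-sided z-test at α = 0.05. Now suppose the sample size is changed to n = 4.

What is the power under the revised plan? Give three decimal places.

With n = 4: δ = d·√n = 0.54 × √4 = 1.0800. Critical value z_{0.05} = 1.645.
Revised power = P(Z > 1.645 − δ) = Φ(-0.565) = 0.2861.

Power ≈ 0.286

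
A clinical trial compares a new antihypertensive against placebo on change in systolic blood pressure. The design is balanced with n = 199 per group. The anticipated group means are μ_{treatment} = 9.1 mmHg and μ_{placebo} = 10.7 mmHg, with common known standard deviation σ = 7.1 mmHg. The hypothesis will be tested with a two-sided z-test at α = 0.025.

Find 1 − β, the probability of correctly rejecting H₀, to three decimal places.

Power ≈ 0.503

Standardized effect: d = |μ_{treatment} − μ_{placebo}| / σ = |9.1 − 10.7| / 7.1 = 0.2254
Noncentrality parameter: δ = d·√(n/2) = 0.2254 × √(199/2) = 2.2479
Two-sided α = 0.025 → critical value z_{0.0125} = 2.241.
Power = Φ(δ − 2.241) + Φ(−δ − 2.241) = Φ(0.006) + Φ(-4.489) = 0.5026 + 0.0000 = 0.5026.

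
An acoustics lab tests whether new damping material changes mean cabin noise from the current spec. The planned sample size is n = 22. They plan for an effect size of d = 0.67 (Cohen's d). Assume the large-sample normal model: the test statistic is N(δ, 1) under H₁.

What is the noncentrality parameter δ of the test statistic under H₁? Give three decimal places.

δ ≈ 3.143

The noncentrality parameter scales effect size by the design's sample-size factor: δ = d·√n = 0.67 × √22 = 3.1426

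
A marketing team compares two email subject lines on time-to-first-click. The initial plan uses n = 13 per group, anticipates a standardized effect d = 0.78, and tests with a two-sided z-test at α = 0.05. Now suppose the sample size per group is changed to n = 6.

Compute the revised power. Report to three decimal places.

Power ≈ 0.272

With n = 6 per group: δ = d·√(n/2) = 0.78 × √(6/2) = 1.3510. Critical value z_{0.025} = 1.960.
Revised power = Φ(δ − 1.960) + Φ(−δ − 1.960) = Φ(-0.609) + Φ(-3.311) = 0.2713 + 0.0005 = 0.2717.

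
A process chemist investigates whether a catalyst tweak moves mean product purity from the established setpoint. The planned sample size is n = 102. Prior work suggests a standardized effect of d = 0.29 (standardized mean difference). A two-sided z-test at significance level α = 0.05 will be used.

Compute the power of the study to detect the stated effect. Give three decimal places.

Power ≈ 0.834

Noncentrality parameter: δ = d·√n = 0.29 × √102 = 2.9289
Two-sided α = 0.05 → critical value z_{0.025} = 1.960.
Power = Φ(δ − 1.960) + Φ(−δ − 1.960) = Φ(0.969) + Φ(-4.889) = 0.8337 + 0.0000 = 0.8337.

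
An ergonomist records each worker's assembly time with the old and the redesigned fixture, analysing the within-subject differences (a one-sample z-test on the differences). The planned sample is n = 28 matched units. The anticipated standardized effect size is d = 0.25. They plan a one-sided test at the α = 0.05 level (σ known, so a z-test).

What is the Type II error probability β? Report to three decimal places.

β ≈ 0.626

Noncentrality parameter: δ = d·√n = 0.25 × √28 = 1.3229
One-sided α = 0.05 → critical value z_{0.05} = 1.645.
Power = P(Z > 1.645 − δ) = Φ(-0.322) = 0.3737.
Type II error: β = 1 − power = 1 − 0.3737 = 0.6263.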